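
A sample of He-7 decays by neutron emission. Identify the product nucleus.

Neutron emission: mass number changes by -1, atomic number by +0.
A: 7 − 1 = 6; Z: 2 = 2.
Z = 2 is helium, so the daughter is He-6.

He-6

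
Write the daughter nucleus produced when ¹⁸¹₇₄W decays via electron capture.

Ta-181

Electron capture: mass number changes by +0, atomic number by -1.
A: 181 = 181; Z: 74 − 1 = 73.
Z = 73 is tantalum, so the daughter is ¹⁸¹₇₃Ta.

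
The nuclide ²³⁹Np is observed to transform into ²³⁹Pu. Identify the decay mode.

ΔA = 239 − 239 = 0; ΔZ = 94 − 93 = +1.
A is unchanged and Z rises by 1 — a neutron has become a proton (β⁻ decay).

beta-minus decay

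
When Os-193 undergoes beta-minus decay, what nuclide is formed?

Beta-minus decay: mass number changes by +0, atomic number by +1.
A: 193 = 193; Z: 76 + 1 = 77.
Z = 77 is iridium, so the daughter is Ir-193.

Ir-193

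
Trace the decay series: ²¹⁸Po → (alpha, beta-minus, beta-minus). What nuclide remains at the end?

Start: (A, Z) = (218, 84).
After α: (214, 82).
After β⁻: (214, 83).
After β⁻: (214, 84).
Z = 84 is polonium.

Po-214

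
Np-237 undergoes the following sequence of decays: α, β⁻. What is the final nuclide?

Start: (A, Z) = (237, 93).
After α: (233, 91).
After β⁻: (233, 92).
Z = 92 is uranium.

U-233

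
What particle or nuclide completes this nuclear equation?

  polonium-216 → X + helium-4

Pb-212

Conserve mass number: 216 = A + 4, so A = 212.
Conserve atomic number: 84 = Z + 2, so Z = 82.
Z = 82 is lead, so the species is lead-212.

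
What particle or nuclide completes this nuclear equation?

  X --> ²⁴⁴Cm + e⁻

Am-244

Conserve mass number: A = 244 + 0, so A = 244.
Conserve atomic number: Z = 96 − 1, so Z = 95.
Z = 95 is americium, so the species is ²⁴⁴Am.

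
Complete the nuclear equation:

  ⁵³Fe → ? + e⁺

Mn-53

Conserve mass number: 53 = A + 0, so A = 53.
Conserve atomic number: 26 = Z + 1, so Z = 25.
Z = 25 is manganese, so the species is ⁵³Mn.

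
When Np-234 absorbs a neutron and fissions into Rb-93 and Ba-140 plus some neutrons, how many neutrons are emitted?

2

Conserve mass number: 235 = 93 + 140 + k, so k = 235 − 233 = 2.
Check atomic number: 93 = 37 + 56 + 0 = 93. ✓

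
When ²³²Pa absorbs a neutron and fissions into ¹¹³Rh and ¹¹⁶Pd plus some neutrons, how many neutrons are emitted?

Conserve mass number: 233 = 113 + 116 + k, so k = 233 − 229 = 4.
Check atomic number: 91 = 45 + 46 + 0 = 91. ✓

4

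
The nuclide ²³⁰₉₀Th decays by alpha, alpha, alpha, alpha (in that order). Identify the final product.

Pb-214

Start: (A, Z) = (230, 90).
After α: (226, 88).
After α: (222, 86).
After α: (218, 84).
After α: (214, 82).
Z = 82 is lead.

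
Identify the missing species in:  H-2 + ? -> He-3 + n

Conserve mass number: 2 + A = 3 + 1, so A = 2.
Conserve atomic number: 1 + Z = 2 + 0, so Z = 1.
A = 2 and Z = 1 is H-2 — a deuteron.

deuteron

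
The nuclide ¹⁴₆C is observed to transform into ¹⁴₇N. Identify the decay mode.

beta-minus decay

ΔA = 14 − 14 = 0; ΔZ = 7 − 6 = +1.
A is unchanged and Z rises by 1 — a neutron has become a proton (β⁻ decay).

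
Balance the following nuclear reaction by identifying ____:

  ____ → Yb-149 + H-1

Conserve mass number: A = 149 + 1, so A = 150.
Conserve atomic number: Z = 70 + 1, so Z = 71.
Z = 71 is lutetium, so the species is Lu-150.

Lu-150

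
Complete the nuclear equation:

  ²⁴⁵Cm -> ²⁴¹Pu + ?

Conserve mass number: 245 = 241 + A, so A = 4.
Conserve atomic number: 96 = 94 + Z, so Z = 2.
A = 4 and Z = 2 is ⁴He — an alpha particle.

alpha particle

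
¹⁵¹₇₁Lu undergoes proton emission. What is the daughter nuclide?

Yb-150

Proton emission: mass number changes by -1, atomic number by -1.
A: 151 − 1 = 150; Z: 71 − 1 = 70.
Z = 70 is ytterbium, so the daughter is ¹⁵⁰₇₀Yb.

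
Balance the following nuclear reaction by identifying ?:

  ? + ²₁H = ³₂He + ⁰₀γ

proton

Conserve mass number: A + 2 = 3 + 0, so A = 1.
Conserve atomic number: Z + 1 = 2 + 0, so Z = 1.
A = 1 and Z = 1 is ¹₁H — a proton.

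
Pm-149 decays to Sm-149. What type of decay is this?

beta-minus decay

ΔA = 149 − 149 = 0; ΔZ = 62 − 61 = +1.
A is unchanged and Z rises by 1 — a neutron has become a proton (β⁻ decay).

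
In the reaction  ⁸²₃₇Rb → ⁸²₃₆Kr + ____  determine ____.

Conserve mass number: 82 = 82 + A, so A = 0.
Conserve atomic number: 37 = 36 + Z, so Z = 1.
A = 0 and Z = 1 is ⁰₁e — a positron.

positron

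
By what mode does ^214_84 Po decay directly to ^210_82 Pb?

alpha decay

ΔA = 210 − 214 = -4; ΔZ = 82 − 84 = -2.
A drops by 4 and Z drops by 2 — the signature of alpha emission.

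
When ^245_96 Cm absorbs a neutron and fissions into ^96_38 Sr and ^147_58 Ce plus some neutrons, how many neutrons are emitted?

3

Conserve mass number: 246 = 96 + 147 + k, so k = 246 − 243 = 3.
Check atomic number: 96 = 38 + 58 + 0 = 96. ✓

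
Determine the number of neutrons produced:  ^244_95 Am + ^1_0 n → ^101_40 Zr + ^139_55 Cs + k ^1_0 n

5

Conserve mass number: 245 = 101 + 139 + k, so k = 245 − 240 = 5.
Check atomic number: 95 = 40 + 55 + 0 = 95. ✓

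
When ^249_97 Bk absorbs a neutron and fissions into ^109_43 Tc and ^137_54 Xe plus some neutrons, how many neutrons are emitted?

4

Conserve mass number: 250 = 109 + 137 + k, so k = 250 − 246 = 4.
Check atomic number: 97 = 43 + 54 + 0 = 97. ✓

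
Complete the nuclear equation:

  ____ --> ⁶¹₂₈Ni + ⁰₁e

Cu-61

Conserve mass number: A = 61 + 0, so A = 61.
Conserve atomic number: Z = 28 + 1, so Z = 29.
Z = 29 is copper, so the species is ⁶¹₂₉Cu.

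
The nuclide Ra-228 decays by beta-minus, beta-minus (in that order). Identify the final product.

Th-228

Start: (A, Z) = (228, 88).
After β⁻: (228, 89).
After β⁻: (228, 90).
Z = 90 is thorium.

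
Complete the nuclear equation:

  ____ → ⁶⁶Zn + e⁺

Ga-66

Conserve mass number: A = 66 + 0, so A = 66.
Conserve atomic number: Z = 30 + 1, so Z = 31.
Z = 31 is gallium, so the species is ⁶⁶Ga.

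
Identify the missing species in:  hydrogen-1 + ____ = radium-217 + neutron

Conserve mass number: 1 + A = 217 + 1, so A = 217.
Conserve atomic number: 1 + Z = 88 + 0, so Z = 87.
Z = 87 is francium, so the species is francium-217.

Fr-217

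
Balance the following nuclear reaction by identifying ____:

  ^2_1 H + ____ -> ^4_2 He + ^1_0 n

triton

Conserve mass number: 2 + A = 4 + 1, so A = 3.
Conserve atomic number: 1 + Z = 2 + 0, so Z = 1.
A = 3 and Z = 1 is ^3_1 H — a triton.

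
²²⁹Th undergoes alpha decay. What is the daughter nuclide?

Alpha decay: mass number changes by -4, atomic number by -2.
A: 229 − 4 = 225; Z: 90 − 2 = 88.
Z = 88 is radium, so the daughter is ²²⁵Ra.

Ra-225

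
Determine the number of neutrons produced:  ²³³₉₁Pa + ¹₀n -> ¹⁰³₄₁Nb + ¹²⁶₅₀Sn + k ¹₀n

Conserve mass number: 234 = 103 + 126 + k, so k = 234 − 229 = 5.
Check atomic number: 91 = 41 + 50 + 0 = 91. ✓

5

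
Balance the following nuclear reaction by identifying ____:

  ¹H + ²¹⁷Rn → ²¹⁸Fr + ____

Conserve mass number: 1 + 217 = 218 + A, so A = 0.
Conserve atomic number: 1 + 86 = 87 + Z, so Z = 0.
A = 0 and Z = 0 is γ — a gamma ray.

gamma ray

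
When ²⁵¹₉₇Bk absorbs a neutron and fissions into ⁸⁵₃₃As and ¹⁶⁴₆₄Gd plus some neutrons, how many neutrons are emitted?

3

Conserve mass number: 252 = 85 + 164 + k, so k = 252 − 249 = 3.
Check atomic number: 97 = 33 + 64 + 0 = 97. ✓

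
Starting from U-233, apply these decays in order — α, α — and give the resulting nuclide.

Ra-225

Start: (A, Z) = (233, 92).
After α: (229, 90).
After α: (225, 88).
Z = 88 is radium.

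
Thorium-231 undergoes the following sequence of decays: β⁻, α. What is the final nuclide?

Ac-227

Start: (A, Z) = (231, 90).
After β⁻: (231, 91).
After α: (227, 89).
Z = 89 is actinium.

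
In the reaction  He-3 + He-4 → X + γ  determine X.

Conserve mass number: 3 + 4 = A + 0, so A = 7.
Conserve atomic number: 2 + 2 = Z + 0, so Z = 4.
Z = 4 is beryllium, so the species is Be-7.

Be-7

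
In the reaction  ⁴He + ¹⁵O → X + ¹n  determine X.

Conserve mass number: 4 + 15 = A + 1, so A = 18.
Conserve atomic number: 2 + 8 = Z + 0, so Z = 10.
Z = 10 is neon, so the species is ¹⁸Ne.

Ne-18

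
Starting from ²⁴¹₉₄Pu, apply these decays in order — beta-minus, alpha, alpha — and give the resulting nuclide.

Pa-233

Start: (A, Z) = (241, 94).
After β⁻: (241, 95).
After α: (237, 93).
After α: (233, 91).
Z = 91 is protactinium.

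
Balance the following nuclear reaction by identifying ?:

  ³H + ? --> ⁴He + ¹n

deuteron

Conserve mass number: 3 + A = 4 + 1, so A = 2.
Conserve atomic number: 1 + Z = 2 + 0, so Z = 1.
A = 2 and Z = 1 is ²H — a deuteron.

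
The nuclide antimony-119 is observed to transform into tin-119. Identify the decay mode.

beta-plus decay or electron capture

ΔA = 119 − 119 = 0; ΔZ = 50 − 51 = -1.
A is unchanged and Z drops by 1 — a proton has become a neutron (β⁺ emission or electron capture).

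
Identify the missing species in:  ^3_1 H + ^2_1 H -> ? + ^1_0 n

Conserve mass number: 3 + 2 = A + 1, so A = 4.
Conserve atomic number: 1 + 1 = Z + 0, so Z = 2.
A = 4 and Z = 2 is ^4_2 He — an alpha particle.

He-4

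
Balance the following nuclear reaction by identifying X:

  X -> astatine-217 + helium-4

Fr-221

Conserve mass number: A = 217 + 4, so A = 221.
Conserve atomic number: Z = 85 + 2, so Z = 87.
Z = 87 is francium, so the species is francium-221.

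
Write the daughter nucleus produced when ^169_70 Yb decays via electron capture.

Tm-169

Electron capture: mass number changes by +0, atomic number by -1.
A: 169 = 169; Z: 70 − 1 = 69.
Z = 69 is thulium, so the daughter is ^169_69 Tm.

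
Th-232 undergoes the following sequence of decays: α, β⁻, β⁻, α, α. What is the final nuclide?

Rn-220

Start: (A, Z) = (232, 90).
After α: (228, 88).
After β⁻: (228, 89).
After β⁻: (228, 90).
After α: (224, 88).
After α: (220, 86).
Z = 86 is radon.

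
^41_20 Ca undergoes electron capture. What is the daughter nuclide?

K-41

Electron capture: mass number changes by +0, atomic number by -1.
A: 41 = 41; Z: 20 − 1 = 19.
Z = 19 is potassium, so the daughter is ^41_19 K.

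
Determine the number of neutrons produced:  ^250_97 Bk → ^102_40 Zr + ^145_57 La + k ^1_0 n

Conserve mass number: 250 = 102 + 145 + k, so k = 250 − 247 = 3.
Check atomic number: 97 = 40 + 57 + 0 = 97. ✓

3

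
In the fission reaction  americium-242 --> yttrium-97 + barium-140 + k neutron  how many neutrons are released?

5

Conserve mass number: 242 = 97 + 140 + k, so k = 242 − 237 = 5.
Check atomic number: 95 = 39 + 56 + 0 = 95. ✓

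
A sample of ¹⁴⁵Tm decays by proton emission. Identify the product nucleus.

Er-144

Proton emission: mass number changes by -1, atomic number by -1.
A: 145 − 1 = 144; Z: 69 − 1 = 68.
Z = 68 is erbium, so the daughter is ¹⁴⁴Er.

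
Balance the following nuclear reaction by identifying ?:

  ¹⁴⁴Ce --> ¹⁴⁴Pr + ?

Conserve mass number: 144 = 144 + A, so A = 0.
Conserve atomic number: 58 = 59 + Z, so Z = -1.
A = 0 and Z = -1 is e⁻ — a beta-minus particle.

beta-minus particle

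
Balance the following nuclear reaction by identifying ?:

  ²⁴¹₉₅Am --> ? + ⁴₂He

Np-237

Conserve mass number: 241 = A + 4, so A = 237.
Conserve atomic number: 95 = Z + 2, so Z = 93.
Z = 93 is neptunium, so the species is ²³⁷₉₃Np.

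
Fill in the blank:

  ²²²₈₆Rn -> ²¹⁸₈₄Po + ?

Conserve mass number: 222 = 218 + A, so A = 4.
Conserve atomic number: 86 = 84 + Z, so Z = 2.
A = 4 and Z = 2 is ⁴₂He — an alpha particle.

alpha particle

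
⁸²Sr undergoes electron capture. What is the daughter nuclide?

Rb-82

Electron capture: mass number changes by +0, atomic number by -1.
A: 82 = 82; Z: 38 − 1 = 37.
Z = 37 is rubidium, so the daughter is ⁸²Rb.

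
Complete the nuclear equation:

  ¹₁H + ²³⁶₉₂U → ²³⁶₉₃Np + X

Conserve mass number: 1 + 236 = 236 + A, so A = 1.
Conserve atomic number: 1 + 92 = 93 + Z, so Z = 0.
A = 1 and Z = 0 is ¹₀n — a neutron.

neutron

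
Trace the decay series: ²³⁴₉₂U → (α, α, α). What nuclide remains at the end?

Start: (A, Z) = (234, 92).
After α: (230, 90).
After α: (226, 88).
After α: (222, 86).
Z = 86 is radon.

Rn-222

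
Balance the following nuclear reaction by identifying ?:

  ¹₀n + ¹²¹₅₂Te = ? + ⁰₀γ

Te-122

Conserve mass number: 1 + 121 = A + 0, so A = 122.
Conserve atomic number: 0 + 52 = Z + 0, so Z = 52.
Z = 52 is tellurium, so the species is ¹²²₅₂Te.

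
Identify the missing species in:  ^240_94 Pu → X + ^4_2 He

Conserve mass number: 240 = A + 4, so A = 236.
Conserve atomic number: 94 = Z + 2, so Z = 92.
Z = 92 is uranium, so the species is ^236_92 U.

U-236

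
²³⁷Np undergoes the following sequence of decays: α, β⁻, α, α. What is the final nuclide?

Ra-225

Start: (A, Z) = (237, 93).
After α: (233, 91).
After β⁻: (233, 92).
After α: (229, 90).
After α: (225, 88).
Z = 88 is radium.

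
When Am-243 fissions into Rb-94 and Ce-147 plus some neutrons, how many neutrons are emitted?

2

Conserve mass number: 243 = 94 + 147 + k, so k = 243 − 241 = 2.
Check atomic number: 95 = 37 + 58 + 0 = 95. ✓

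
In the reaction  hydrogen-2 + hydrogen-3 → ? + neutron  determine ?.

Conserve mass number: 2 + 3 = A + 1, so A = 4.
Conserve atomic number: 1 + 1 = Z + 0, so Z = 2.
A = 4 and Z = 2 is helium-4 — an alpha particle.

He-4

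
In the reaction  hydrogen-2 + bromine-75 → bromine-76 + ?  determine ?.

proton

Conserve mass number: 2 + 75 = 76 + A, so A = 1.
Conserve atomic number: 1 + 35 = 35 + Z, so Z = 1.
A = 1 and Z = 1 is hydrogen-1 — a proton.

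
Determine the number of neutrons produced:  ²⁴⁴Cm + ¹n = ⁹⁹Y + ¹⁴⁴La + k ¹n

2

Conserve mass number: 245 = 99 + 144 + k, so k = 245 − 243 = 2.
Check atomic number: 96 = 39 + 57 + 0 = 96. ✓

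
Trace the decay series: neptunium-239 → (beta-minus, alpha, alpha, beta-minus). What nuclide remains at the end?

Start: (A, Z) = (239, 93).
After β⁻: (239, 94).
After α: (235, 92).
After α: (231, 90).
After β⁻: (231, 91).
Z = 91 is protactinium.

Pa-231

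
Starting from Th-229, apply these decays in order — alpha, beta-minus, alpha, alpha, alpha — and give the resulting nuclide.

Start: (A, Z) = (229, 90).
After α: (225, 88).
After β⁻: (225, 89).
After α: (221, 87).
After α: (217, 85).
After α: (213, 83).
Z = 83 is bismuth.

Bi-213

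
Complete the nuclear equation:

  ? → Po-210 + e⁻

Conserve mass number: A = 210 + 0, so A = 210.
Conserve atomic number: Z = 84 − 1, so Z = 83.
Z = 83 is bismuth, so the species is Bi-210.

Bi-210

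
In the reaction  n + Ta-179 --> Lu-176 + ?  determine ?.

alpha particle

Conserve mass number: 1 + 179 = 176 + A, so A = 4.
Conserve atomic number: 0 + 73 = 71 + Z, so Z = 2.
A = 4 and Z = 2 is He-4 — an alpha particle.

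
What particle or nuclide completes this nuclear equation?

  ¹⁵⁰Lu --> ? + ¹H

Yb-149

Conserve mass number: 150 = A + 1, so A = 149.
Conserve atomic number: 71 = Z + 1, so Z = 70.
Z = 70 is ytterbium, so the species is ¹⁴⁹Yb.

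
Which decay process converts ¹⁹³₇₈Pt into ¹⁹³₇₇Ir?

beta-plus decay or electron capture

ΔA = 193 − 193 = 0; ΔZ = 77 − 78 = -1.
A is unchanged and Z drops by 1 — a proton has become a neutron (β⁺ emission or electron capture).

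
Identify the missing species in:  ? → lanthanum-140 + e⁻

Ba-140

Conserve mass number: A = 140 + 0, so A = 140.
Conserve atomic number: Z = 57 − 1, so Z = 56.
Z = 56 is barium, so the species is barium-140.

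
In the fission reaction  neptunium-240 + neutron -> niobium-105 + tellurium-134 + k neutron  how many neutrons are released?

Conserve mass number: 241 = 105 + 134 + k, so k = 241 − 239 = 2.
Check atomic number: 93 = 41 + 52 + 0 = 93. ✓

2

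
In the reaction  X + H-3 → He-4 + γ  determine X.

proton

Conserve mass number: A + 3 = 4 + 0, so A = 1.
Conserve atomic number: Z + 1 = 2 + 0, so Z = 1.
A = 1 and Z = 1 is H-1 — a proton.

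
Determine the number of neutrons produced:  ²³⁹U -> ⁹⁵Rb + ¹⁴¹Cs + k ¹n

Conserve mass number: 239 = 95 + 141 + k, so k = 239 − 236 = 3.
Check atomic number: 92 = 37 + 55 + 0 = 92. ✓

3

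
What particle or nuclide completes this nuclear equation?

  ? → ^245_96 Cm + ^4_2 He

Cf-249

Conserve mass number: A = 245 + 4, so A = 249.
Conserve atomic number: Z = 96 + 2, so Z = 98.
Z = 98 is californium, so the species is ^249_98 Cf.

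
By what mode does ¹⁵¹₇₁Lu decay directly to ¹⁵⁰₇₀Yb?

proton emission

ΔA = 150 − 151 = -1; ΔZ = 70 − 71 = -1.
A drops by 1 and Z drops by 1 — a proton was emitted.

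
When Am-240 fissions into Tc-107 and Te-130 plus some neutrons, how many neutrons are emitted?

3

Conserve mass number: 240 = 107 + 130 + k, so k = 240 − 237 = 3.
Check atomic number: 95 = 43 + 52 + 0 = 95. ✓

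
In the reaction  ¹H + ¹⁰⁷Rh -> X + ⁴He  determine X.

Conserve mass number: 1 + 107 = A + 4, so A = 104.
Conserve atomic number: 1 + 45 = Z + 2, so Z = 44.
Z = 44 is ruthenium, so the species is ¹⁰⁴Ru.

Ru-104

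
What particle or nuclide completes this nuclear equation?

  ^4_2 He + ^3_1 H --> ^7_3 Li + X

gamma ray

Conserve mass number: 4 + 3 = 7 + A, so A = 0.
Conserve atomic number: 2 + 1 = 3 + Z, so Z = 0.
A = 0 and Z = 0 is ^0_0 γ — a gamma ray.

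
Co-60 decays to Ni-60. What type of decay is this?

beta-minus decay

ΔA = 60 − 60 = 0; ΔZ = 28 − 27 = +1.
A is unchanged and Z rises by 1 — a neutron has become a proton (β⁻ decay).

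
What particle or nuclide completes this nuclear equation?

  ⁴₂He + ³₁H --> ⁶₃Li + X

neutron

Conserve mass number: 4 + 3 = 6 + A, so A = 1.
Conserve atomic number: 2 + 1 = 3 + Z, so Z = 0.
A = 1 and Z = 0 is ¹₀n — a neutron.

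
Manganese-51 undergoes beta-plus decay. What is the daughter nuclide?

Beta-plus decay: mass number changes by +0, atomic number by -1.
A: 51 = 51; Z: 25 − 1 = 24.
Z = 24 is chromium, so the daughter is chromium-51.

Cr-51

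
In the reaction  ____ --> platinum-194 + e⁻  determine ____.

Conserve mass number: A = 194 + 0, so A = 194.
Conserve atomic number: Z = 78 − 1, so Z = 77.
Z = 77 is iridium, so the species is iridium-194.

Ir-194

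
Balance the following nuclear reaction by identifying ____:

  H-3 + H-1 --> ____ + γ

He-4

Conserve mass number: 3 + 1 = A + 0, so A = 4.
Conserve atomic number: 1 + 1 = Z + 0, so Z = 2.
A = 4 and Z = 2 is He-4 — an alpha particle.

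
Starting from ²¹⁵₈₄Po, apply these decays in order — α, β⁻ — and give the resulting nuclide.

Bi-211

Start: (A, Z) = (215, 84).
After α: (211, 82).
After β⁻: (211, 83).
Z = 83 is bismuth.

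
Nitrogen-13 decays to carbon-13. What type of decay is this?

beta-plus decay or electron capture

ΔA = 13 − 13 = 0; ΔZ = 6 − 7 = -1.
A is unchanged and Z drops by 1 — a proton has become a neutron (β⁺ emission or electron capture).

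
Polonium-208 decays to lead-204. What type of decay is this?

alpha decay

ΔA = 204 − 208 = -4; ΔZ = 82 − 84 = -2.
A drops by 4 and Z drops by 2 — the signature of alpha emission.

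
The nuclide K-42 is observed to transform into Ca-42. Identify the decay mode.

beta-minus decay

ΔA = 42 − 42 = 0; ΔZ = 20 − 19 = +1.
A is unchanged and Z rises by 1 — a neutron has become a proton (β⁻ decay).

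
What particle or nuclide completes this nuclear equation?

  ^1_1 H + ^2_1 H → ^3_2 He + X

Conserve mass number: 1 + 2 = 3 + A, so A = 0.
Conserve atomic number: 1 + 1 = 2 + Z, so Z = 0.
A = 0 and Z = 0 is ^0_0 γ — a gamma ray.

gamma ray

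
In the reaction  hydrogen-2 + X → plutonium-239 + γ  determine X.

Np-237

Conserve mass number: 2 + A = 239 + 0, so A = 237.
Conserve atomic number: 1 + Z = 94 + 0, so Z = 93.
Z = 93 is neptunium, so the species is neptunium-237.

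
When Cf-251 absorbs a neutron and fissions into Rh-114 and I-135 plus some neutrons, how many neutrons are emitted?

3

Conserve mass number: 252 = 114 + 135 + k, so k = 252 − 249 = 3.
Check atomic number: 98 = 45 + 53 + 0 = 98. ✓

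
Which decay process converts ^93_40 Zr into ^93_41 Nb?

beta-minus decay

ΔA = 93 − 93 = 0; ΔZ = 41 − 40 = +1.
A is unchanged and Z rises by 1 — a neutron has become a proton (β⁻ decay).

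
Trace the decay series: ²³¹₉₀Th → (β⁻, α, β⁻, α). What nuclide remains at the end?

Start: (A, Z) = (231, 90).
After β⁻: (231, 91).
After α: (227, 89).
After β⁻: (227, 90).
After α: (223, 88).
Z = 88 is radium.

Ra-223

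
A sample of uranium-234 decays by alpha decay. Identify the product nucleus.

Alpha decay: mass number changes by -4, atomic number by -2.
A: 234 − 4 = 230; Z: 92 − 2 = 90.
Z = 90 is thorium, so the daughter is thorium-230.

Th-230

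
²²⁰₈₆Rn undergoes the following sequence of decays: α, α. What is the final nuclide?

Start: (A, Z) = (220, 86).
After α: (216, 84).
After α: (212, 82).
Z = 82 is lead.

Pb-212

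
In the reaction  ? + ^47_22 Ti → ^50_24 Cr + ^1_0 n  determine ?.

Conserve mass number: A + 47 = 50 + 1, so A = 4.
Conserve atomic number: Z + 22 = 24 + 0, so Z = 2.
A = 4 and Z = 2 is ^4_2 He — an alpha particle.

alpha particle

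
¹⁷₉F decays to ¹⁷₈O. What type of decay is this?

ΔA = 17 − 17 = 0; ΔZ = 8 − 9 = -1.
A is unchanged and Z drops by 1 — a proton has become a neutron (β⁺ emission or electron capture).

beta-plus decay or electron capture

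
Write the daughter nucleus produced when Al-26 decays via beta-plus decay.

Beta-plus decay: mass number changes by +0, atomic number by -1.
A: 26 = 26; Z: 13 − 1 = 12.
Z = 12 is magnesium, so the daughter is Mg-26.

Mg-26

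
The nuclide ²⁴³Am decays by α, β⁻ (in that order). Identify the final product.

Start: (A, Z) = (243, 95).
After α: (239, 93).
After β⁻: (239, 94).
Z = 94 is plutonium.

Pu-239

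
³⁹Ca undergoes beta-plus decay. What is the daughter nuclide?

Beta-plus decay: mass number changes by +0, atomic number by -1.
A: 39 = 39; Z: 20 − 1 = 19.
Z = 19 is potassium, so the daughter is ³⁹K.

K-39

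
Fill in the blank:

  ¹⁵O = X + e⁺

Conserve mass number: 15 = A + 0, so A = 15.
Conserve atomic number: 8 = Z + 1, so Z = 7.
Z = 7 is nitrogen, so the species is ¹⁵N.

N-15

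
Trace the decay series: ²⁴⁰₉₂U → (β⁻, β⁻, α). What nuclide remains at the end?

U-236

Start: (A, Z) = (240, 92).
After β⁻: (240, 93).
After β⁻: (240, 94).
After α: (236, 92).
Z = 92 is uranium.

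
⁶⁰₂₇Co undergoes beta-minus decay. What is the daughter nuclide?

Beta-minus decay: mass number changes by +0, atomic number by +1.
A: 60 = 60; Z: 27 + 1 = 28.
Z = 28 is nickel, so the daughter is ⁶⁰₂₈Ni.

Ni-60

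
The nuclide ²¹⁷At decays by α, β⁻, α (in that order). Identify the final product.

Start: (A, Z) = (217, 85).
After α: (213, 83).
After β⁻: (213, 84).
After α: (209, 82).
Z = 82 is lead.

Pb-209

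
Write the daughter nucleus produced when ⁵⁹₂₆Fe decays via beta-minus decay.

Beta-minus decay: mass number changes by +0, atomic number by +1.
A: 59 = 59; Z: 26 + 1 = 27.
Z = 27 is cobalt, so the daughter is ⁵⁹₂₇Co.

Co-59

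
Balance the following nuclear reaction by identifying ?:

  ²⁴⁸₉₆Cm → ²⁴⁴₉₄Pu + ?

alpha particle

Conserve mass number: 248 = 244 + A, so A = 4.
Conserve atomic number: 96 = 94 + Z, so Z = 2.
A = 4 and Z = 2 is ⁴₂He — an alpha particle.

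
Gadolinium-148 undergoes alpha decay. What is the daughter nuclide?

Sm-144

Alpha decay: mass number changes by -4, atomic number by -2.
A: 148 − 4 = 144; Z: 64 − 2 = 62.
Z = 62 is samarium, so the daughter is samarium-144.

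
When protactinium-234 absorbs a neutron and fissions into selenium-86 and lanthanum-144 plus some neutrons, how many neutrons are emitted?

Conserve mass number: 235 = 86 + 144 + k, so k = 235 − 230 = 5.
Check atomic number: 91 = 34 + 57 + 0 = 91. ✓

5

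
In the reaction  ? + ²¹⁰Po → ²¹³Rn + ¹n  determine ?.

Conserve mass number: A + 210 = 213 + 1, so A = 4.
Conserve atomic number: Z + 84 = 86 + 0, so Z = 2.
A = 4 and Z = 2 is ⁴He — an alpha particle.

alpha particle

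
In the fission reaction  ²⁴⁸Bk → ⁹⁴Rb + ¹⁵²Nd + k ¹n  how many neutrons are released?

Conserve mass number: 248 = 94 + 152 + k, so k = 248 − 246 = 2.
Check atomic number: 97 = 37 + 60 + 0 = 97. ✓

2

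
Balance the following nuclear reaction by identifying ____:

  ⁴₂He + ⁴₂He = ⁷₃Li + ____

Conserve mass number: 4 + 4 = 7 + A, so A = 1.
Conserve atomic number: 2 + 2 = 3 + Z, so Z = 1.
A = 1 and Z = 1 is ¹₁H — a proton.

proton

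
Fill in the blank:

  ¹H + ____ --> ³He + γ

deuteron

Conserve mass number: 1 + A = 3 + 0, so A = 2.
Conserve atomic number: 1 + Z = 2 + 0, so Z = 1.
A = 2 and Z = 1 is ²H — a deuteron.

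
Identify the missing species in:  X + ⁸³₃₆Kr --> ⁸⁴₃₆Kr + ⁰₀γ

neutron

Conserve mass number: A + 83 = 84 + 0, so A = 1.
Conserve atomic number: Z + 36 = 36 + 0, so Z = 0.
A = 1 and Z = 0 is ¹₀n — a neutron.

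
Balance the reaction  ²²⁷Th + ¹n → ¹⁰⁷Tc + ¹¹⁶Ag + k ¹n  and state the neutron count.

Conserve mass number: 228 = 107 + 116 + k, so k = 228 − 223 = 5.
Check atomic number: 90 = 43 + 47 + 0 = 90. ✓

5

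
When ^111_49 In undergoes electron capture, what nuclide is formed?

Electron capture: mass number changes by +0, atomic number by -1.
A: 111 = 111; Z: 49 − 1 = 48.
Z = 48 is cadmium, so the daughter is ^111_48 Cd.

Cd-111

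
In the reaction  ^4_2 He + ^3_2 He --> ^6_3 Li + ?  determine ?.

proton

Conserve mass number: 4 + 3 = 6 + A, so A = 1.
Conserve atomic number: 2 + 2 = 3 + Z, so Z = 1.
A = 1 and Z = 1 is ^1_1 H — a proton.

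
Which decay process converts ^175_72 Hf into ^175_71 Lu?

ΔA = 175 − 175 = 0; ΔZ = 71 − 72 = -1.
A is unchanged and Z drops by 1 — a proton has become a neutron (β⁺ emission or electron capture).

beta-plus decay or electron capture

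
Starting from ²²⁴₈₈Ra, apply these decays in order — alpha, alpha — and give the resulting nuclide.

Start: (A, Z) = (224, 88).
After α: (220, 86).
After α: (216, 84).
Z = 84 is polonium.

Po-216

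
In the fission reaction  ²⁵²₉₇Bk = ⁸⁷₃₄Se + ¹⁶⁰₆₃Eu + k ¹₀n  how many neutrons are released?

5

Conserve mass number: 252 = 87 + 160 + k, so k = 252 − 247 = 5.
Check atomic number: 97 = 34 + 63 + 0 = 97. ✓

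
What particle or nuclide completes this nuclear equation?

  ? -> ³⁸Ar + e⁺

K-38

Conserve mass number: A = 38 + 0, so A = 38.
Conserve atomic number: Z = 18 + 1, so Z = 19.
Z = 19 is potassium, so the species is ³⁸K.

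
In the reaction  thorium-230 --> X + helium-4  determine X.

Conserve mass number: 230 = A + 4, so A = 226.
Conserve atomic number: 90 = Z + 2, so Z = 88.
Z = 88 is radium, so the species is radium-226.

Ra-226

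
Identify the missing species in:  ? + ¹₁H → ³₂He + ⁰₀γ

Conserve mass number: A + 1 = 3 + 0, so A = 2.
Conserve atomic number: Z + 1 = 2 + 0, so Z = 1.
A = 2 and Z = 1 is ²₁H — a deuteron.

deuteron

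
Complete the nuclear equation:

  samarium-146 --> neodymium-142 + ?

Conserve mass number: 146 = 142 + A, so A = 4.
Conserve atomic number: 62 = 60 + Z, so Z = 2.
A = 4 and Z = 2 is helium-4 — an alpha particle.

alpha particle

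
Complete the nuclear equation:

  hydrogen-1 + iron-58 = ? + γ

Conserve mass number: 1 + 58 = A + 0, so A = 59.
Conserve atomic number: 1 + 26 = Z + 0, so Z = 27.
Z = 27 is cobalt, so the species is cobalt-59.

Co-59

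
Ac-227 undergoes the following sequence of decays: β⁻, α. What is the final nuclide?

Start: (A, Z) = (227, 89).
After β⁻: (227, 90).
After α: (223, 88).
Z = 88 is radium.

Ra-223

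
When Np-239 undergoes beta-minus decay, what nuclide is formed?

Pu-239

Beta-minus decay: mass number changes by +0, atomic number by +1.
A: 239 = 239; Z: 93 + 1 = 94.
Z = 94 is plutonium, so the daughter is Pu-239.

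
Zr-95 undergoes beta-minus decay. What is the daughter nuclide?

Nb-95

Beta-minus decay: mass number changes by +0, atomic number by +1.
A: 95 = 95; Z: 40 + 1 = 41.
Z = 41 is niobium, so the daughter is Nb-95.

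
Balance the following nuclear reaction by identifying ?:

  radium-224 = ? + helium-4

Rn-220

Conserve mass number: 224 = A + 4, so A = 220.
Conserve atomic number: 88 = Z + 2, so Z = 86.
Z = 86 is radon, so the species is radon-220.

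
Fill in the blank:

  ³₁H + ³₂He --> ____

Conserve mass number: 3 + 3 = A, so A = 6.
Conserve atomic number: 1 + 2 = Z, so Z = 3.
Z = 3 is lithium, so the species is ⁶₃Li.

Li-6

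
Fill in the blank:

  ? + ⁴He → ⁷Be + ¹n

Conserve mass number: A + 4 = 7 + 1, so A = 4.
Conserve atomic number: Z + 2 = 4 + 0, so Z = 2.
A = 4 and Z = 2 is ⁴He — an alpha particle.

alpha particle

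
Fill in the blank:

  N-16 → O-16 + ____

beta-minus particle

Conserve mass number: 16 = 16 + A, so A = 0.
Conserve atomic number: 7 = 8 + Z, so Z = -1.
A = 0 and Z = -1 is e⁻ — a beta-minus particle.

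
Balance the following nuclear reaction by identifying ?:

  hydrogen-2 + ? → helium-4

deuteron

Conserve mass number: 2 + A = 4, so A = 2.
Conserve atomic number: 1 + Z = 2, so Z = 1.
A = 2 and Z = 1 is hydrogen-2 — a deuteron.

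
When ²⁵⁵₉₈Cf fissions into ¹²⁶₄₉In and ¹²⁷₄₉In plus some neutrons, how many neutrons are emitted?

Conserve mass number: 255 = 126 + 127 + k, so k = 255 − 253 = 2.
Check atomic number: 98 = 49 + 49 + 0 = 98. ✓

2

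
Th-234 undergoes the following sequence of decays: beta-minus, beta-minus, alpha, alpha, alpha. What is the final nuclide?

Rn-222

Start: (A, Z) = (234, 90).
After β⁻: (234, 91).
After β⁻: (234, 92).
After α: (230, 90).
After α: (226, 88).
After α: (222, 86).
Z = 86 is radon.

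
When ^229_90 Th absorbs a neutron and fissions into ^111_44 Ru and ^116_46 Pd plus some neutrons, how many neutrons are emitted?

3

Conserve mass number: 230 = 111 + 116 + k, so k = 230 − 227 = 3.
Check atomic number: 90 = 44 + 46 + 0 = 90. ✓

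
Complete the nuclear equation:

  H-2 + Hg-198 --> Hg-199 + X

Conserve mass number: 2 + 198 = 199 + A, so A = 1.
Conserve atomic number: 1 + 80 = 80 + Z, so Z = 1.
A = 1 and Z = 1 is H-1 — a proton.

proton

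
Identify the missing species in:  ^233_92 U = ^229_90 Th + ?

alpha particle

Conserve mass number: 233 = 229 + A, so A = 4.
Conserve atomic number: 92 = 90 + Z, so Z = 2.
A = 4 and Z = 2 is ^4_2 He — an alpha particle.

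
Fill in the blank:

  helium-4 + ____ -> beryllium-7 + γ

Conserve mass number: 4 + A = 7 + 0, so A = 3.
Conserve atomic number: 2 + Z = 4 + 0, so Z = 2.
Z = 2 is helium, so the species is helium-3.

He-3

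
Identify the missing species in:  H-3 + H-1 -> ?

Conserve mass number: 3 + 1 = A, so A = 4.
Conserve atomic number: 1 + 1 = Z, so Z = 2.
A = 4 and Z = 2 is He-4 — an alpha particle.

He-4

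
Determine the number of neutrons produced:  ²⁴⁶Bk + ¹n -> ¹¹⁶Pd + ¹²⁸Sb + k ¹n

Conserve mass number: 247 = 116 + 128 + k, so k = 247 − 244 = 3.
Check atomic number: 97 = 46 + 51 + 0 = 97. ✓

3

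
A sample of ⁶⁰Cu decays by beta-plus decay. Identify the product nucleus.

Ni-60

Beta-plus decay: mass number changes by +0, atomic number by -1.
A: 60 = 60; Z: 29 − 1 = 28.
Z = 28 is nickel, so the daughter is ⁶⁰Ni.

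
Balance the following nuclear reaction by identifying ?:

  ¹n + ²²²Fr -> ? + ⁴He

At-219

Conserve mass number: 1 + 222 = A + 4, so A = 219.
Conserve atomic number: 0 + 87 = Z + 2, so Z = 85.
Z = 85 is astatine, so the species is ²¹⁹At.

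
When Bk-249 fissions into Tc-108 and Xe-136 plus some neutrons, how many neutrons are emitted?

Conserve mass number: 249 = 108 + 136 + k, so k = 249 − 244 = 5.
Check atomic number: 97 = 43 + 54 + 0 = 97. ✓

5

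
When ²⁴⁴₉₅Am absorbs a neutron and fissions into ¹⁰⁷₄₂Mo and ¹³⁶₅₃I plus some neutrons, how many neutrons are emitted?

Conserve mass number: 245 = 107 + 136 + k, so k = 245 − 243 = 2.
Check atomic number: 95 = 42 + 53 + 0 = 95. ✓

2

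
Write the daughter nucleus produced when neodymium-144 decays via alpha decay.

Alpha decay: mass number changes by -4, atomic number by -2.
A: 144 − 4 = 140; Z: 60 − 2 = 58.
Z = 58 is cerium, so the daughter is cerium-140.

Ce-140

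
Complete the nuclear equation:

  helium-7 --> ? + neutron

He-6

Conserve mass number: 7 = A + 1, so A = 6.
Conserve atomic number: 2 = Z + 0, so Z = 2.
Z = 2 is helium, so the species is helium-6.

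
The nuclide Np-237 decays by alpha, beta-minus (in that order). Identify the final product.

U-233

Start: (A, Z) = (237, 93).
After α: (233, 91).
After β⁻: (233, 92).
Z = 92 is uranium.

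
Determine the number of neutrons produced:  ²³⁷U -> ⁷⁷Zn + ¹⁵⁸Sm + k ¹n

2

Conserve mass number: 237 = 77 + 158 + k, so k = 237 − 235 = 2.
Check atomic number: 92 = 30 + 62 + 0 = 92. ✓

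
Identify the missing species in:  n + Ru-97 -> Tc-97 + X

Conserve mass number: 1 + 97 = 97 + A, so A = 1.
Conserve atomic number: 0 + 44 = 43 + Z, so Z = 1.
A = 1 and Z = 1 is H-1 — a proton.

proton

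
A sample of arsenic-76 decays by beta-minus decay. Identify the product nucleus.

Beta-minus decay: mass number changes by +0, atomic number by +1.
A: 76 = 76; Z: 33 + 1 = 34.
Z = 34 is selenium, so the daughter is selenium-76.

Se-76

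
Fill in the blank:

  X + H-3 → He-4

Conserve mass number: A + 3 = 4, so A = 1.
Conserve atomic number: Z + 1 = 2, so Z = 1.
A = 1 and Z = 1 is H-1 — a proton.

proton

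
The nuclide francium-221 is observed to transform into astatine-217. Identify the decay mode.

ΔA = 217 − 221 = -4; ΔZ = 85 − 87 = -2.
A drops by 4 and Z drops by 2 — the signature of alpha emission.

alpha decay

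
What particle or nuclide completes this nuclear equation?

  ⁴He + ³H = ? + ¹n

Li-6

Conserve mass number: 4 + 3 = A + 1, so A = 6.
Conserve atomic number: 2 + 1 = Z + 0, so Z = 3.
Z = 3 is lithium, so the species is ⁶Li.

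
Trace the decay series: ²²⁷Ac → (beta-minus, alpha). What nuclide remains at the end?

Start: (A, Z) = (227, 89).
After β⁻: (227, 90).
After α: (223, 88).
Z = 88 is radium.

Ra-223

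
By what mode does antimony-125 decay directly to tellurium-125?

ΔA = 125 − 125 = 0; ΔZ = 52 − 51 = +1.
A is unchanged and Z rises by 1 — a neutron has become a proton (β⁻ decay).

beta-minus decay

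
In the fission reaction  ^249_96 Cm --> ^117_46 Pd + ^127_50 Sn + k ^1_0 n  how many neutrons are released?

5

Conserve mass number: 249 = 117 + 127 + k, so k = 249 − 244 = 5.
Check atomic number: 96 = 46 + 50 + 0 = 96. ✓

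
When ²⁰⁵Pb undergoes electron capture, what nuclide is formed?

Tl-205

Electron capture: mass number changes by +0, atomic number by -1.
A: 205 = 205; Z: 82 − 1 = 81.
Z = 81 is thallium, so the daughter is ²⁰⁵Tl.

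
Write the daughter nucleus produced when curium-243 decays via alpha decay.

Alpha decay: mass number changes by -4, atomic number by -2.
A: 243 − 4 = 239; Z: 96 − 2 = 94.
Z = 94 is plutonium, so the daughter is plutonium-239.

Pu-239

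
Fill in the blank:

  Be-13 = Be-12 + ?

Conserve mass number: 13 = 12 + A, so A = 1.
Conserve atomic number: 4 = 4 + Z, so Z = 0.
A = 1 and Z = 0 is n — a neutron.

neutron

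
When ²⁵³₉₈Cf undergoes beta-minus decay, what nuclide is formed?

Beta-minus decay: mass number changes by +0, atomic number by +1.
A: 253 = 253; Z: 98 + 1 = 99.
Z = 99 is einsteinium, so the daughter is ²⁵³₉₉Es.

Es-253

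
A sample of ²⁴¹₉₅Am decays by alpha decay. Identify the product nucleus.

Np-237

Alpha decay: mass number changes by -4, atomic number by -2.
A: 241 − 4 = 237; Z: 95 − 2 = 93.
Z = 93 is neptunium, so the daughter is ²³⁷₉₃Np.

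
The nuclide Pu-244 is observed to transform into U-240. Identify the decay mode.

alpha decay

ΔA = 240 − 244 = -4; ΔZ = 92 − 94 = -2.
A drops by 4 and Z drops by 2 — the signature of alpha emission.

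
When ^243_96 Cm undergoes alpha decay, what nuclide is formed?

Pu-239

Alpha decay: mass number changes by -4, atomic number by -2.
A: 243 − 4 = 239; Z: 96 − 2 = 94.
Z = 94 is plutonium, so the daughter is ^239_94 Pu.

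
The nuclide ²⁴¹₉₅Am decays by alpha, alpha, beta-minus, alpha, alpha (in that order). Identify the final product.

Start: (A, Z) = (241, 95).
After α: (237, 93).
After α: (233, 91).
After β⁻: (233, 92).
After α: (229, 90).
After α: (225, 88).
Z = 88 is radium.

Ra-225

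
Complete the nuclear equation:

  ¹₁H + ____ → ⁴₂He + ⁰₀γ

Conserve mass number: 1 + A = 4 + 0, so A = 3.
Conserve atomic number: 1 + Z = 2 + 0, so Z = 1.
A = 3 and Z = 1 is ³₁H — a triton.

triton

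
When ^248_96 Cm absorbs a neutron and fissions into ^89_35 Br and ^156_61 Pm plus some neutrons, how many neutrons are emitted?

4

Conserve mass number: 249 = 89 + 156 + k, so k = 249 − 245 = 4.
Check atomic number: 96 = 35 + 61 + 0 = 96. ✓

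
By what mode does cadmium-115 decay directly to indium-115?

ΔA = 115 − 115 = 0; ΔZ = 49 − 48 = +1.
A is unchanged and Z rises by 1 — a neutron has become a proton (β⁻ decay).

beta-minus decay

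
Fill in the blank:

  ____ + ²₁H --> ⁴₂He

deuteron

Conserve mass number: A + 2 = 4, so A = 2.
Conserve atomic number: Z + 1 = 2, so Z = 1.
A = 2 and Z = 1 is ²₁H — a deuteron.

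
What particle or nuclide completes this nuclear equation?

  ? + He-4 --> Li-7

triton

Conserve mass number: A + 4 = 7, so A = 3.
Conserve atomic number: Z + 2 = 3, so Z = 1.
A = 3 and Z = 1 is H-3 — a triton.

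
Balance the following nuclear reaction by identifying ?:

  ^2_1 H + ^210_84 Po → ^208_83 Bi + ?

alpha particle

Conserve mass number: 2 + 210 = 208 + A, so A = 4.
Conserve atomic number: 1 + 84 = 83 + Z, so Z = 2.
A = 4 and Z = 2 is ^4_2 He — an alpha particle.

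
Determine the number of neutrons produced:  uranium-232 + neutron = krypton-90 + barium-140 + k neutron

Conserve mass number: 233 = 90 + 140 + k, so k = 233 − 230 = 3.
Check atomic number: 92 = 36 + 56 + 0 = 92. ✓

3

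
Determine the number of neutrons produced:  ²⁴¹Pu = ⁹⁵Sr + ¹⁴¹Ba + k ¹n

Conserve mass number: 241 = 95 + 141 + k, so k = 241 − 236 = 5.
Check atomic number: 94 = 38 + 56 + 0 = 94. ✓

5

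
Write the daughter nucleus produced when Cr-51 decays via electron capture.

V-51

Electron capture: mass number changes by +0, atomic number by -1.
A: 51 = 51; Z: 24 − 1 = 23.
Z = 23 is vanadium, so the daughter is V-51.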